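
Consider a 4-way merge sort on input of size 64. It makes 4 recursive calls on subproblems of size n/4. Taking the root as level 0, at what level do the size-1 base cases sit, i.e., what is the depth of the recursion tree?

For divide and conquer with division factor 4:

Problem sizes at each level:
Level 0: 64
Level 1: 16
Level 2: 4
Level 3: 1

The root is level 0 and the size-1 base case is level 3 (the tree spans levels 0 through 3, i.e. 4 levels counting the root), so the depth is the number of divisions: log_4(64) = 3

The recursion tree depth is log_4(64) = 3. At each level, the problem size is divided by 4, so it takes 3 divisions to reduce to a base case of size 1. The algorithm makes 4 recursive calls at each level.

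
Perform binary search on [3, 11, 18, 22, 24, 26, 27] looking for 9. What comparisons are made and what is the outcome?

Binary search for 9 in [3, 11, 18, 22, 24, 26, 27]:

lo=0, hi=6, mid=3, arr[mid]=22 -> 22 > 9, search left half
lo=0, hi=2, mid=1, arr[mid]=11 -> 11 > 9, search left half
lo=0, hi=0, mid=0, arr[mid]=3 -> 3 < 9, search right half
lo=1 > hi=0, target 9 not found

Binary search determines that 9 is not in the array after 3 comparisons. The search space was exhausted without finding the target.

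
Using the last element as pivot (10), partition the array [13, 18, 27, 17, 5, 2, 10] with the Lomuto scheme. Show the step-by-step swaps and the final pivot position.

Lomuto partition with pivot = 10:

Initial array: [13, 18, 27, 17, 5, 2, 10]

arr[0]=13 > 10: no swap
arr[1]=18 > 10: no swap
arr[2]=27 > 10: no swap
arr[3]=17 > 10: no swap
arr[4]=5 <= 10: swap with position 0, array becomes [5, 18, 27, 17, 13, 2, 10]
arr[5]=2 <= 10: swap with position 1, array becomes [5, 2, 27, 17, 13, 18, 10]

Place pivot at position 2: [5, 2, 10, 17, 13, 18, 27]
Pivot position: 2

After partitioning with pivot 10, the array becomes [5, 2, 10, 17, 13, 18, 27]. The pivot is placed at index 2. All elements to the left of the pivot are <= 10, and all elements to the right are > 10.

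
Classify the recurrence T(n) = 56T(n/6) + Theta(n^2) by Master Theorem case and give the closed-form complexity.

Master Theorem for T(n) = 56T(n/6) + O(n^2):

a = 56, b = 6, c = 2
log_b(a) = log_6(56) = 2.2466

Case 1: c = 2 < log_6(56) = 2.2466
T(n) = O(n^(log_6 56))

For T(n) = 56T(n/6) + O(n^2): log_6(56) = 2.2466. This is Case 1 of the Master Theorem (c < log_b(a), work dominated by leaves), giving O(n^(log_6 56)).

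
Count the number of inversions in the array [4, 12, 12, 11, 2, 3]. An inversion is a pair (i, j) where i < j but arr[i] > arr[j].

Finding inversions in [4, 12, 12, 11, 2, 3]:

(0, 4): arr[0]=4 > arr[4]=2
(0, 5): arr[0]=4 > arr[5]=3
(1, 3): arr[1]=12 > arr[3]=11
(1, 4): arr[1]=12 > arr[4]=2
(1, 5): arr[1]=12 > arr[5]=3
(2, 3): arr[2]=12 > arr[3]=11
(2, 4): arr[2]=12 > arr[4]=2
(2, 5): arr[2]=12 > arr[5]=3
(3, 4): arr[3]=11 > arr[4]=2
(3, 5): arr[3]=11 > arr[5]=3

Total inversions: 10

The array has 10 inversion(s): (0,4), (0,5), (1,3), (1,4), (1,5), (2,3), (2,4), (2,5), (3,4), (3,5). Each pair (i,j) satisfies i < j and arr[i] > arr[j].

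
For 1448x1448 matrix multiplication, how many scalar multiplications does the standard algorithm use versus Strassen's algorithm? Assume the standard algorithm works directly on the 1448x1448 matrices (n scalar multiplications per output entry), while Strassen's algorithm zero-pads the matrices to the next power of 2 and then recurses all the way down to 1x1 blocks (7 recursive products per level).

Matrix multiplication for 1448x1448 matrices:

Strassen's algorithm requires power-of-2 dimensions. Pad 1448x1448 to 2048x2048 (next power of 2).

Standard algorithm: 1448^3 = 3036027392 multiplications
Strassen's algorithm: 7^(log2(2048)) = 7^11 = 1977326743 multiplications
Savings: 3036027392 - 1977326743 = 1058700649 multiplications

Standard: 3036027392 multiplications (1448^3). Strassen: 1977326743 multiplications (7^11, after padding to 2048x2048). Strassen reduces 8 recursive multiplications to 7 at each level.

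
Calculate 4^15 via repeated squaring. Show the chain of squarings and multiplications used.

Computing 4^15 by squaring (build up from 4^1; each line after the first costs one multiplication):

4^1 = 4
4^2 = (4^1)^2 = 4^2 = 16
4^3 = 4 * 4^2 = 4 * 16 = 64
4^6 = (4^3)^2 = 64^2 = 4096
4^7 = 4 * 4^6 = 4 * 4096 = 16384
4^14 = (4^7)^2 = 16384^2 = 268435456
4^15 = 4 * 4^14 = 4 * 268435456 = 1073741824

Result: 1073741824
Multiplications needed: 6 (6 lines after 4^1)

4^15 = 1073741824. Using exponentiation by squaring, this requires 6 multiplications. The key idea: if the exponent is even, square the half-power; if odd, multiply by the base once.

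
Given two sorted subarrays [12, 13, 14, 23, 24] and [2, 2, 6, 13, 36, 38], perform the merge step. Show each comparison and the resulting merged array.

Merging process:

Compare 12 vs 2: take 2 from right. Merged: [2]
Compare 12 vs 2: take 2 from right. Merged: [2, 2]
Compare 12 vs 6: take 6 from right. Merged: [2, 2, 6]
Compare 12 vs 13: take 12 from left. Merged: [2, 2, 6, 12]
Compare 13 vs 13: take 13 from left. Merged: [2, 2, 6, 12, 13]
Compare 14 vs 13: take 13 from right. Merged: [2, 2, 6, 12, 13, 13]
Compare 14 vs 36: take 14 from left. Merged: [2, 2, 6, 12, 13, 13, 14]
Compare 23 vs 36: take 23 from left. Merged: [2, 2, 6, 12, 13, 13, 14, 23]
Compare 24 vs 36: take 24 from left. Merged: [2, 2, 6, 12, 13, 13, 14, 23, 24]
Append remaining from right: [36, 38]. Merged: [2, 2, 6, 12, 13, 13, 14, 23, 24, 36, 38]

Final merged array: [2, 2, 6, 12, 13, 13, 14, 23, 24, 36, 38]
Total comparisons: 9

The merged array is [2, 2, 6, 12, 13, 13, 14, 23, 24, 36, 38], requiring 9 comparisons. The merge step runs in O(n) time where n is the total number of elements.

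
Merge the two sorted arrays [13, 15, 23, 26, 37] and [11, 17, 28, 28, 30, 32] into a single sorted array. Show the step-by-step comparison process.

Merging process:

Compare 13 vs 11: take 11 from right. Merged: [11]
Compare 13 vs 17: take 13 from left. Merged: [11, 13]
Compare 15 vs 17: take 15 from left. Merged: [11, 13, 15]
Compare 23 vs 17: take 17 from right. Merged: [11, 13, 15, 17]
Compare 23 vs 28: take 23 from left. Merged: [11, 13, 15, 17, 23]
Compare 26 vs 28: take 26 from left. Merged: [11, 13, 15, 17, 23, 26]
Compare 37 vs 28: take 28 from right. Merged: [11, 13, 15, 17, 23, 26, 28]
Compare 37 vs 28: take 28 from right. Merged: [11, 13, 15, 17, 23, 26, 28, 28]
Compare 37 vs 30: take 30 from right. Merged: [11, 13, 15, 17, 23, 26, 28, 28, 30]
Compare 37 vs 32: take 32 from right. Merged: [11, 13, 15, 17, 23, 26, 28, 28, 30, 32]
Append remaining from left: [37]. Merged: [11, 13, 15, 17, 23, 26, 28, 28, 30, 32, 37]

Final merged array: [11, 13, 15, 17, 23, 26, 28, 28, 30, 32, 37]
Total comparisons: 10

The merged array is [11, 13, 15, 17, 23, 26, 28, 28, 30, 32, 37], requiring 10 comparisons. The merge step runs in O(n) time where n is the total number of elements.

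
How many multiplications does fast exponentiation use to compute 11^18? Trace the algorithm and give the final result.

Computing 11^18 by squaring (build up from 11^1; each line after the first costs one multiplication):

11^1 = 11
11^2 = (11^1)^2 = 11^2 = 121
11^4 = (11^2)^2 = 121^2 = 14641
11^8 = (11^4)^2 = 14641^2 = 214358881
11^9 = 11 * 11^8 = 11 * 214358881 = 2357947691
11^18 = (11^9)^2 = 2357947691^2 = 5559917313492231481

Result: 5559917313492231481
Multiplications needed: 5 (5 lines after 11^1)

11^18 = 5559917313492231481. Using exponentiation by squaring, this requires 5 multiplications. The key idea: if the exponent is even, square the half-power; if odd, multiply by the base once.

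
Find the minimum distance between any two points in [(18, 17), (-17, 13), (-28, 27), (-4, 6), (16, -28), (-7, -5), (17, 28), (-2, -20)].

Computing all pairwise distances among 8 points:

d((18, 17), (-17, 13)) = 35.2278
d((18, 17), (-28, 27)) = 47.0744
d((18, 17), (-4, 6)) = 24.5967
d((18, 17), (16, -28)) = 45.0444
d((18, 17), (-7, -5)) = 33.3017
d((18, 17), (17, 28)) = 11.0454 <-- minimum
d((18, 17), (-2, -20)) = 42.0595
d((-17, 13), (-28, 27)) = 17.8045
d((-17, 13), (-4, 6)) = 14.7648
d((-17, 13), (16, -28)) = 52.6308
d((-17, 13), (-7, -5)) = 20.5913
d((-17, 13), (17, 28)) = 37.1618
d((-17, 13), (-2, -20)) = 36.2491
d((-28, 27), (-4, 6)) = 31.8904
d((-28, 27), (16, -28)) = 70.4344
d((-28, 27), (-7, -5)) = 38.2753
d((-28, 27), (17, 28)) = 45.0111
d((-28, 27), (-2, -20)) = 53.7122
d((-4, 6), (16, -28)) = 39.4462
d((-4, 6), (-7, -5)) = 11.4018
d((-4, 6), (17, 28)) = 30.4138
d((-4, 6), (-2, -20)) = 26.0768
d((16, -28), (-7, -5)) = 32.5269
d((16, -28), (17, 28)) = 56.0089
d((16, -28), (-2, -20)) = 19.6977
d((-7, -5), (17, 28)) = 40.8044
d((-7, -5), (-2, -20)) = 15.8114
d((17, 28), (-2, -20)) = 51.6236

Closest pair: (18, 17) and (17, 28) with distance 11.0454

The closest pair is (18, 17) and (17, 28) with Euclidean distance 11.0454. For 8 points, brute-force pairwise comparison is shown above. For large n, the divide-and-conquer algorithm (sort by x, recurse on halves, check the dividing strip) achieves O(n log n).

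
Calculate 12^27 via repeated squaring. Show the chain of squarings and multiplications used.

Computing 12^27 by squaring (build up from 12^1; each line after the first costs one multiplication):

12^1 = 12
12^2 = (12^1)^2 = 12^2 = 144
12^3 = 12 * 12^2 = 12 * 144 = 1728
12^6 = (12^3)^2 = 1728^2 = 2985984
12^12 = (12^6)^2 = 2985984^2 = 8916100448256
12^13 = 12 * 12^12 = 12 * 8916100448256 = 106993205379072
12^26 = (12^13)^2 = 106993205379072^2 = 11447545997288281555215581184
12^27 = 12 * 12^26 = 12 * 11447545997288281555215581184 = 137370551967459378662586974208

Result: 137370551967459378662586974208
Multiplications needed: 7 (7 lines after 12^1)

12^27 = 137370551967459378662586974208. Using exponentiation by squaring, this requires 7 multiplications. The key idea: if the exponent is even, square the half-power; if odd, multiply by the base once.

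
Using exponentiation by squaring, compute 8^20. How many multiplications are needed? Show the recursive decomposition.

Computing 8^20 by squaring (build up from 8^1; each line after the first costs one multiplication):

8^1 = 8
8^2 = (8^1)^2 = 8^2 = 64
8^4 = (8^2)^2 = 64^2 = 4096
8^5 = 8 * 8^4 = 8 * 4096 = 32768
8^10 = (8^5)^2 = 32768^2 = 1073741824
8^20 = (8^10)^2 = 1073741824^2 = 1152921504606846976

Result: 1152921504606846976
Multiplications needed: 5 (5 lines after 8^1)

8^20 = 1152921504606846976. Using exponentiation by squaring, this requires 5 multiplications. The key idea: if the exponent is even, square the half-power; if odd, multiply by the base once.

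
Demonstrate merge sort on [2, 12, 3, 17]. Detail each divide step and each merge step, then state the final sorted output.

Merge sort trace:

Split: [2, 12, 3, 17] -> [2, 12] and [3, 17]
  Split: [2, 12] -> [2] and [12]
  Merge: [2] + [12] -> [2, 12]
  Split: [3, 17] -> [3] and [17]
  Merge: [3] + [17] -> [3, 17]
Merge: [2, 12] + [3, 17] -> [2, 3, 12, 17]

Final sorted array: [2, 3, 12, 17]

The merge sort proceeds by recursively splitting the array and merging sorted halves.
After all merges, the sorted array is [2, 3, 12, 17].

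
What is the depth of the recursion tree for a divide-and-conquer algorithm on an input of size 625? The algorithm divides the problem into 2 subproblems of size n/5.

For divide and conquer with division factor 5:

Problem sizes at each level:
Level 0: 625
Level 1: 125
Level 2: 25
Level 3: 5
Level 4: 1

The root is level 0 and the size-1 base case is level 4 (the tree spans levels 0 through 4, i.e. 5 levels counting the root), so the depth is the number of divisions: log_5(625) = 4

The recursion tree depth is log_5(625) = 4. At each level, the problem size is divided by 5, so it takes 4 divisions to reduce to a base case of size 1. The algorithm makes 2 recursive calls at each level.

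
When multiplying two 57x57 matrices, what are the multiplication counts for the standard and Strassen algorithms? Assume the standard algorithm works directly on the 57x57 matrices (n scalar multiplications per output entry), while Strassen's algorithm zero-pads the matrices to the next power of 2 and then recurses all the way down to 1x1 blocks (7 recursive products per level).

Matrix multiplication for 57x57 matrices:

Strassen's algorithm requires power-of-2 dimensions. Pad 57x57 to 64x64 (next power of 2).

Standard algorithm: 57^3 = 185193 multiplications
Strassen's algorithm: 7^(log2(64)) = 7^6 = 117649 multiplications
Savings: 185193 - 117649 = 67544 multiplications

Standard: 185193 multiplications (57^3). Strassen: 117649 multiplications (7^6, after padding to 64x64). Strassen reduces 8 recursive multiplications to 7 at each level.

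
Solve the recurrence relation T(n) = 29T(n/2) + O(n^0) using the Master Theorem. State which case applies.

Master Theorem for T(n) = 29T(n/2) + O(n^0):

a = 29, b = 2, c = 0
log_b(a) = log_2(29) = 4.8580

Case 1: c = 0 < log_2(29) = 4.8580
T(n) = O(n^(log_2 29))

For T(n) = 29T(n/2) + O(n^0): log_2(29) = 4.8580. This is Case 1 of the Master Theorem (c < log_b(a), work dominated by leaves), giving O(n^(log_2 29)).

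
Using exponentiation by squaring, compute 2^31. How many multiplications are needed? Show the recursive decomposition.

Computing 2^31 by squaring (build up from 2^1; each line after the first costs one multiplication):

2^1 = 2
2^2 = (2^1)^2 = 2^2 = 4
2^3 = 2 * 2^2 = 2 * 4 = 8
2^6 = (2^3)^2 = 8^2 = 64
2^7 = 2 * 2^6 = 2 * 64 = 128
2^14 = (2^7)^2 = 128^2 = 16384
2^15 = 2 * 2^14 = 2 * 16384 = 32768
2^30 = (2^15)^2 = 32768^2 = 1073741824
2^31 = 2 * 2^30 = 2 * 1073741824 = 2147483648

Result: 2147483648
Multiplications needed: 8 (8 lines after 2^1)

2^31 = 2147483648. Using exponentiation by squaring, this requires 8 multiplications. The key idea: if the exponent is even, square the half-power; if odd, multiply by the base once.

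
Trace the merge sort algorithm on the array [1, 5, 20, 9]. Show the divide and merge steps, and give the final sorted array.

Merge sort trace:

Split: [1, 5, 20, 9] -> [1, 5] and [20, 9]
  Split: [1, 5] -> [1] and [5]
  Merge: [1] + [5] -> [1, 5]
  Split: [20, 9] -> [20] and [9]
  Merge: [20] + [9] -> [9, 20]
Merge: [1, 5] + [9, 20] -> [1, 5, 9, 20]

Final sorted array: [1, 5, 9, 20]

The merge sort proceeds by recursively splitting the array and merging sorted halves.
After all merges, the sorted array is [1, 5, 9, 20].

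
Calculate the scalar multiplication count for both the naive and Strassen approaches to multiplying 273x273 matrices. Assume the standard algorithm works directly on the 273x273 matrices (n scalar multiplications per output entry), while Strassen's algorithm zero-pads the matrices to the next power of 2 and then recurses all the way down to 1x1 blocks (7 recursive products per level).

Matrix multiplication for 273x273 matrices:

Strassen's algorithm requires power-of-2 dimensions. Pad 273x273 to 512x512 (next power of 2).

Standard algorithm: 273^3 = 20346417 multiplications
Strassen's algorithm: 7^(log2(512)) = 7^9 = 40353607 multiplications
Difference: 20346417 - 40353607 = -20007190 (Strassen uses MORE here due to padding overhead — for small or just-over-power-of-2 n, padding can outweigh the per-level savings)

Standard: 20346417 multiplications (273^3). Strassen: 40353607 multiplications (7^9, after padding to 512x512). Strassen reduces 8 recursive multiplications to 7 at each level.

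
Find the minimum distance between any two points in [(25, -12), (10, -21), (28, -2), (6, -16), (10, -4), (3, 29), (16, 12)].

Computing all pairwise distances among 7 points:

d((25, -12), (10, -21)) = 17.4929
d((25, -12), (28, -2)) = 10.4403
d((25, -12), (6, -16)) = 19.4165
d((25, -12), (10, -4)) = 17.0
d((25, -12), (3, 29)) = 46.5296
d((25, -12), (16, 12)) = 25.632
d((10, -21), (28, -2)) = 26.1725
d((10, -21), (6, -16)) = 6.4031 <-- minimum
d((10, -21), (10, -4)) = 17.0
d((10, -21), (3, 29)) = 50.4876
d((10, -21), (16, 12)) = 33.541
d((28, -2), (6, -16)) = 26.0768
d((28, -2), (10, -4)) = 18.1108
d((28, -2), (3, 29)) = 39.8246
d((28, -2), (16, 12)) = 18.4391
d((6, -16), (10, -4)) = 12.6491
d((6, -16), (3, 29)) = 45.0999
d((6, -16), (16, 12)) = 29.7321
d((10, -4), (3, 29)) = 33.7343
d((10, -4), (16, 12)) = 17.088
d((3, 29), (16, 12)) = 21.4009

Closest pair: (10, -21) and (6, -16) with distance 6.4031

The closest pair is (10, -21) and (6, -16) with Euclidean distance 6.4031. For 7 points, brute-force pairwise comparison is shown above. For large n, the divide-and-conquer algorithm (sort by x, recurse on halves, check the dividing strip) achieves O(n log n).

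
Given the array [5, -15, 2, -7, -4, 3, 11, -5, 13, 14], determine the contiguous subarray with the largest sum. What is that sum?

Using Kadane's algorithm on [5, -15, 2, -7, -4, 3, 11, -5, 13, 14]:

Scanning through the array:
Position 1 (value -15): max_ending_here = -10, max_so_far = 5
Position 2 (value 2): max_ending_here = 2, max_so_far = 5
Position 3 (value -7): max_ending_here = -5, max_so_far = 5
Position 4 (value -4): max_ending_here = -4, max_so_far = 5
Position 5 (value 3): max_ending_here = 3, max_so_far = 5
Position 6 (value 11): max_ending_here = 14, max_so_far = 14
Position 7 (value -5): max_ending_here = 9, max_so_far = 14
Position 8 (value 13): max_ending_here = 22, max_so_far = 22
Position 9 (value 14): max_ending_here = 36, max_so_far = 36

Maximum subarray: [3, 11, -5, 13, 14]
Maximum sum: 36

The maximum subarray is [3, 11, -5, 13, 14] with sum 36. This subarray runs from index 5 to index 9.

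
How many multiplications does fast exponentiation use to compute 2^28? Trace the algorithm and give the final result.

Computing 2^28 by squaring (build up from 2^1; each line after the first costs one multiplication):

2^1 = 2
2^2 = (2^1)^2 = 2^2 = 4
2^3 = 2 * 2^2 = 2 * 4 = 8
2^6 = (2^3)^2 = 8^2 = 64
2^7 = 2 * 2^6 = 2 * 64 = 128
2^14 = (2^7)^2 = 128^2 = 16384
2^28 = (2^14)^2 = 16384^2 = 268435456

Result: 268435456
Multiplications needed: 6 (6 lines after 2^1)

2^28 = 268435456. Using exponentiation by squaring, this requires 6 multiplications. The key idea: if the exponent is even, square the half-power; if odd, multiply by the base once.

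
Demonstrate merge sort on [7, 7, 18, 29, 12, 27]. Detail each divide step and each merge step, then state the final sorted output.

Merge sort trace:

Split: [7, 7, 18, 29, 12, 27] -> [7, 7, 18] and [29, 12, 27]
  Split: [7, 7, 18] -> [7] and [7, 18]
    Split: [7, 18] -> [7] and [18]
    Merge: [7] + [18] -> [7, 18]
  Merge: [7] + [7, 18] -> [7, 7, 18]
  Split: [29, 12, 27] -> [29] and [12, 27]
    Split: [12, 27] -> [12] and [27]
    Merge: [12] + [27] -> [12, 27]
  Merge: [29] + [12, 27] -> [12, 27, 29]
Merge: [7, 7, 18] + [12, 27, 29] -> [7, 7, 12, 18, 27, 29]

Final sorted array: [7, 7, 12, 18, 27, 29]

The merge sort proceeds by recursively splitting the array and merging sorted halves.
After all merges, the sorted array is [7, 7, 12, 18, 27, 29].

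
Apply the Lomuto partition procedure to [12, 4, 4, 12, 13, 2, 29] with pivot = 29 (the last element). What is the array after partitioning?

Lomuto partition with pivot = 29:

Initial array: [12, 4, 4, 12, 13, 2, 29]

arr[0]=12 <= 29: swap with position 0, array becomes [12, 4, 4, 12, 13, 2, 29]
arr[1]=4 <= 29: swap with position 1, array becomes [12, 4, 4, 12, 13, 2, 29]
arr[2]=4 <= 29: swap with position 2, array becomes [12, 4, 4, 12, 13, 2, 29]
arr[3]=12 <= 29: swap with position 3, array becomes [12, 4, 4, 12, 13, 2, 29]
arr[4]=13 <= 29: swap with position 4, array becomes [12, 4, 4, 12, 13, 2, 29]
arr[5]=2 <= 29: swap with position 5, array becomes [12, 4, 4, 12, 13, 2, 29]

Place pivot at position 6: [12, 4, 4, 12, 13, 2, 29]
Pivot position: 6

After partitioning with pivot 29, the array becomes [12, 4, 4, 12, 13, 2, 29]. The pivot is placed at index 6. All elements to the left of the pivot are <= 29, and all elements to the right are > 29.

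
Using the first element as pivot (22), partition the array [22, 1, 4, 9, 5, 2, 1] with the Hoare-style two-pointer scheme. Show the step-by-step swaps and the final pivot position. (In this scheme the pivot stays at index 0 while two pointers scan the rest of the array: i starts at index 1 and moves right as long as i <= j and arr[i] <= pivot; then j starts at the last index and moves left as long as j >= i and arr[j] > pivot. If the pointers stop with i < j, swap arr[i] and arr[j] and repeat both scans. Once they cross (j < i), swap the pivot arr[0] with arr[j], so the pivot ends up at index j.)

Hoare-style two-pointer partition with pivot = 22:

Initial array: [22, 1, 4, 9, 5, 2, 1]

Pointers start at i = 1, j = 6.
i ends at 7, j ends at 6: the pointers have crossed (j < i), so scanning stops.

Swap pivot arr[0] with arr[6] to place pivot at position 6: [1, 1, 4, 9, 5, 2, 22]
Pivot position: 6

After partitioning with pivot 22, the array becomes [1, 1, 4, 9, 5, 2, 22]. The pivot is placed at index 6. All elements to the left of the pivot are <= 22, and all elements to the right are > 22.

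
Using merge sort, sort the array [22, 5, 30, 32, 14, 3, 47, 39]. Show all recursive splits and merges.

Merge sort trace:

Split: [22, 5, 30, 32, 14, 3, 47, 39] -> [22, 5, 30, 32] and [14, 3, 47, 39]
  Split: [22, 5, 30, 32] -> [22, 5] and [30, 32]
    Split: [22, 5] -> [22] and [5]
    Merge: [22] + [5] -> [5, 22]
    Split: [30, 32] -> [30] and [32]
    Merge: [30] + [32] -> [30, 32]
  Merge: [5, 22] + [30, 32] -> [5, 22, 30, 32]
  Split: [14, 3, 47, 39] -> [14, 3] and [47, 39]
    Split: [14, 3] -> [14] and [3]
    Merge: [14] + [3] -> [3, 14]
    Split: [47, 39] -> [47] and [39]
    Merge: [47] + [39] -> [39, 47]
  Merge: [3, 14] + [39, 47] -> [3, 14, 39, 47]
Merge: [5, 22, 30, 32] + [3, 14, 39, 47] -> [3, 5, 14, 22, 30, 32, 39, 47]

Final sorted array: [3, 5, 14, 22, 30, 32, 39, 47]

The merge sort proceeds by recursively splitting the array and merging sorted halves.
After all merges, the sorted array is [3, 5, 14, 22, 30, 32, 39, 47].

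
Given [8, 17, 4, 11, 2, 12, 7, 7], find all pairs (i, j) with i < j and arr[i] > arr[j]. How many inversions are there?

Finding inversions in [8, 17, 4, 11, 2, 12, 7, 7]:

(0, 2): arr[0]=8 > arr[2]=4
(0, 4): arr[0]=8 > arr[4]=2
(0, 6): arr[0]=8 > arr[6]=7
(0, 7): arr[0]=8 > arr[7]=7
(1, 2): arr[1]=17 > arr[2]=4
(1, 3): arr[1]=17 > arr[3]=11
(1, 4): arr[1]=17 > arr[4]=2
(1, 5): arr[1]=17 > arr[5]=12
(1, 6): arr[1]=17 > arr[6]=7
(1, 7): arr[1]=17 > arr[7]=7
(2, 4): arr[2]=4 > arr[4]=2
(3, 4): arr[3]=11 > arr[4]=2
(3, 6): arr[3]=11 > arr[6]=7
(3, 7): arr[3]=11 > arr[7]=7
(5, 6): arr[5]=12 > arr[6]=7
(5, 7): arr[5]=12 > arr[7]=7

Total inversions: 16

The array has 16 inversion(s): (0,2), (0,4), (0,6), (0,7), (1,2), (1,3), (1,4), (1,5), (1,6), (1,7), (2,4), (3,4), (3,6), (3,7), (5,6), (5,7). Each pair (i,j) satisfies i < j and arr[i] > arr[j].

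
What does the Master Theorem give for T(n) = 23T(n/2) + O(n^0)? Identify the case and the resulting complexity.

Master Theorem for T(n) = 23T(n/2) + O(n^0):

a = 23, b = 2, c = 0
log_b(a) = log_2(23) = 4.5236

Case 1: c = 0 < log_2(23) = 4.5236
T(n) = O(n^(log_2 23))

For T(n) = 23T(n/2) + O(n^0): log_2(23) = 4.5236. This is Case 1 of the Master Theorem (c < log_b(a), work dominated by leaves), giving O(n^(log_2 23)).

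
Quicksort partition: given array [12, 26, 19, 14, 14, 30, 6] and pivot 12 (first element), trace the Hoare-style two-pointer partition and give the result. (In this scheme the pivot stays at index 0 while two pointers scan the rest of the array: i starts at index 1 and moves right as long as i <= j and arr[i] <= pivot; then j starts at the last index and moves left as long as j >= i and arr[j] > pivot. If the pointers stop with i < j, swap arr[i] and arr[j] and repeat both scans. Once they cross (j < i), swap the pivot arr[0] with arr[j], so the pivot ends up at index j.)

Hoare-style two-pointer partition with pivot = 12:

Initial array: [12, 26, 19, 14, 14, 30, 6]

Pointers start at i = 1, j = 6.
i stops at index 1 (arr[1]=26 > 12), j stops at index 6 (arr[6]=6 <= 12): swap arr[1] and arr[6], array becomes [12, 6, 19, 14, 14, 30, 26]
i ends at 2, j ends at 1: the pointers have crossed (j < i), so scanning stops.

Swap pivot arr[0] with arr[1] to place pivot at position 1: [6, 12, 19, 14, 14, 30, 26]
Pivot position: 1

After partitioning with pivot 12, the array becomes [6, 12, 19, 14, 14, 30, 26]. The pivot is placed at index 1. All elements to the left of the pivot are <= 12, and all elements to the right are > 12.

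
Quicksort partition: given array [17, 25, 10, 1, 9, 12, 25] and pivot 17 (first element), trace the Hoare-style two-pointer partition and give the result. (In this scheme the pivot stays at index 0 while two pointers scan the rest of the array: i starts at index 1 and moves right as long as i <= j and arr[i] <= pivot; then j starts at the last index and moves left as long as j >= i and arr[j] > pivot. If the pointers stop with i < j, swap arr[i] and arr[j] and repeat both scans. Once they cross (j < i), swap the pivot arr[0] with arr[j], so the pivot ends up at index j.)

Hoare-style two-pointer partition with pivot = 17:

Initial array: [17, 25, 10, 1, 9, 12, 25]

Pointers start at i = 1, j = 6.
i stops at index 1 (arr[1]=25 > 17), j stops at index 5 (arr[5]=12 <= 17): swap arr[1] and arr[5], array becomes [17, 12, 10, 1, 9, 25, 25]
i ends at 5, j ends at 4: the pointers have crossed (j < i), so scanning stops.

Swap pivot arr[0] with arr[4] to place pivot at position 4: [9, 12, 10, 1, 17, 25, 25]
Pivot position: 4

After partitioning with pivot 17, the array becomes [9, 12, 10, 1, 17, 25, 25]. The pivot is placed at index 4. All elements to the left of the pivot are <= 17, and all elements to the right are > 17.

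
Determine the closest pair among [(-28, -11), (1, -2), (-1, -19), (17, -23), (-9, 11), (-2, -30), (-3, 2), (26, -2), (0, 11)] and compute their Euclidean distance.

Computing all pairwise distances among 9 points:

d((-28, -11), (1, -2)) = 30.3645
d((-28, -11), (-1, -19)) = 28.1603
d((-28, -11), (17, -23)) = 46.5725
d((-28, -11), (-9, 11)) = 29.0689
d((-28, -11), (-2, -30)) = 32.2025
d((-28, -11), (-3, 2)) = 28.178
d((-28, -11), (26, -2)) = 54.7449
d((-28, -11), (0, 11)) = 35.609
d((1, -2), (-1, -19)) = 17.1172
d((1, -2), (17, -23)) = 26.4008
d((1, -2), (-9, 11)) = 16.4012
d((1, -2), (-2, -30)) = 28.1603
d((1, -2), (-3, 2)) = 5.6569 <-- minimum
d((1, -2), (26, -2)) = 25.0
d((1, -2), (0, 11)) = 13.0384
d((-1, -19), (17, -23)) = 18.4391
d((-1, -19), (-9, 11)) = 31.0483
d((-1, -19), (-2, -30)) = 11.0454
d((-1, -19), (-3, 2)) = 21.095
d((-1, -19), (26, -2)) = 31.9061
d((-1, -19), (0, 11)) = 30.0167
d((17, -23), (-9, 11)) = 42.8019
d((17, -23), (-2, -30)) = 20.2485
d((17, -23), (-3, 2)) = 32.0156
d((17, -23), (26, -2)) = 22.8473
d((17, -23), (0, 11)) = 38.0132
d((-9, 11), (-2, -30)) = 41.5933
d((-9, 11), (-3, 2)) = 10.8167
d((-9, 11), (26, -2)) = 37.3363
d((-9, 11), (0, 11)) = 9.0
d((-2, -30), (-3, 2)) = 32.0156
d((-2, -30), (26, -2)) = 39.598
d((-2, -30), (0, 11)) = 41.0488
d((-3, 2), (26, -2)) = 29.2746
d((-3, 2), (0, 11)) = 9.4868
d((26, -2), (0, 11)) = 29.0689

Closest pair: (1, -2) and (-3, 2) with distance 5.6569

The closest pair is (1, -2) and (-3, 2) with Euclidean distance 5.6569. For 9 points, brute-force pairwise comparison is shown above. For large n, the divide-and-conquer algorithm (sort by x, recurse on halves, check the dividing strip) achieves O(n log n).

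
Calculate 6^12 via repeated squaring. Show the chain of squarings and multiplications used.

Computing 6^12 by squaring (build up from 6^1; each line after the first costs one multiplication):

6^1 = 6
6^2 = (6^1)^2 = 6^2 = 36
6^3 = 6 * 6^2 = 6 * 36 = 216
6^6 = (6^3)^2 = 216^2 = 46656
6^12 = (6^6)^2 = 46656^2 = 2176782336

Result: 2176782336
Multiplications needed: 4 (4 lines after 6^1)

6^12 = 2176782336. Using exponentiation by squaring, this requires 4 multiplications. The key idea: if the exponent is even, square the half-power; if odd, multiply by the base once.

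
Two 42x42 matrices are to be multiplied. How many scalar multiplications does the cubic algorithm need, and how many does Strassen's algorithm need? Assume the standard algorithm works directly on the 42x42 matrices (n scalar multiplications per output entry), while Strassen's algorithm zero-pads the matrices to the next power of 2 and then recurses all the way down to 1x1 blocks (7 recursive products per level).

Matrix multiplication for 42x42 matrices:

Strassen's algorithm requires power-of-2 dimensions. Pad 42x42 to 64x64 (next power of 2).

Standard algorithm: 42^3 = 74088 multiplications
Strassen's algorithm: 7^(log2(64)) = 7^6 = 117649 multiplications
Difference: 74088 - 117649 = -43561 (Strassen uses MORE here due to padding overhead — for small or just-over-power-of-2 n, padding can outweigh the per-level savings)

Standard: 74088 multiplications (42^3). Strassen: 117649 multiplications (7^6, after padding to 64x64). Strassen reduces 8 recursive multiplications to 7 at each level.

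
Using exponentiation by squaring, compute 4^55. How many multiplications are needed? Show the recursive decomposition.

Computing 4^55 by squaring (build up from 4^1; each line after the first costs one multiplication):

4^1 = 4
4^2 = (4^1)^2 = 4^2 = 16
4^3 = 4 * 4^2 = 4 * 16 = 64
4^6 = (4^3)^2 = 64^2 = 4096
4^12 = (4^6)^2 = 4096^2 = 16777216
4^13 = 4 * 4^12 = 4 * 16777216 = 67108864
4^26 = (4^13)^2 = 67108864^2 = 4503599627370496
4^27 = 4 * 4^26 = 4 * 4503599627370496 = 18014398509481984
4^54 = (4^27)^2 = 18014398509481984^2 = 324518553658426726783156020576256
4^55 = 4 * 4^54 = 4 * 324518553658426726783156020576256 = 1298074214633706907132624082305024

Result: 1298074214633706907132624082305024
Multiplications needed: 9 (9 lines after 4^1)

4^55 = 1298074214633706907132624082305024. Using exponentiation by squaring, this requires 9 multiplications. The key idea: if the exponent is even, square the half-power; if odd, multiply by the base once.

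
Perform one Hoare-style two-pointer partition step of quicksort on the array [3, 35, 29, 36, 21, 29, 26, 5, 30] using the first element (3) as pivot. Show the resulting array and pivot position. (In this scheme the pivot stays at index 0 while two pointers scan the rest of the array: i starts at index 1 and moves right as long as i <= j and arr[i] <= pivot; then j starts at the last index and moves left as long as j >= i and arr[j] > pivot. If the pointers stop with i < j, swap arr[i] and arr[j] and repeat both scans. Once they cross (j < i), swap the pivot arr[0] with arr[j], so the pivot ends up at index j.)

Hoare-style two-pointer partition with pivot = 3:

Initial array: [3, 35, 29, 36, 21, 29, 26, 5, 30]

Pointers start at i = 1, j = 8.
i ends at 1, j ends at 0: the pointers have crossed (j < i), so scanning stops.

j = 0, so swapping arr[0] with arr[j] leaves the pivot at position 0: [3, 35, 29, 36, 21, 29, 26, 5, 30]
Pivot position: 0

After partitioning with pivot 3, the array becomes [3, 35, 29, 36, 21, 29, 26, 5, 30]. The pivot is placed at index 0. All elements to the left of the pivot are <= 3, and all elements to the right are > 3.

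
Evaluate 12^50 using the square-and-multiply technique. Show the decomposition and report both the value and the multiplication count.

Computing 12^50 by squaring (build up from 12^1; each line after the first costs one multiplication):

12^1 = 12
12^2 = (12^1)^2 = 12^2 = 144
12^3 = 12 * 12^2 = 12 * 144 = 1728
12^6 = (12^3)^2 = 1728^2 = 2985984
12^12 = (12^6)^2 = 2985984^2 = 8916100448256
12^24 = (12^12)^2 = 8916100448256^2 = 79496847203390844133441536
12^25 = 12 * 12^24 = 12 * 79496847203390844133441536 = 953962166440690129601298432
12^50 = (12^25)^2 = 953962166440690129601298432^2 = 910043815000214977332758527534256632492715260325658624

Result: 910043815000214977332758527534256632492715260325658624
Multiplications needed: 7 (7 lines after 12^1)

12^50 = 910043815000214977332758527534256632492715260325658624. Using exponentiation by squaring, this requires 7 multiplications. The key idea: if the exponent is even, square the half-power; if odd, multiply by the base once.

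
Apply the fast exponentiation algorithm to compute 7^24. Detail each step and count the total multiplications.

Computing 7^24 by squaring (build up from 7^1; each line after the first costs one multiplication):

7^1 = 7
7^2 = (7^1)^2 = 7^2 = 49
7^3 = 7 * 7^2 = 7 * 49 = 343
7^6 = (7^3)^2 = 343^2 = 117649
7^12 = (7^6)^2 = 117649^2 = 13841287201
7^24 = (7^12)^2 = 13841287201^2 = 191581231380566414401

Result: 191581231380566414401
Multiplications needed: 5 (5 lines after 7^1)

7^24 = 191581231380566414401. Using exponentiation by squaring, this requires 5 multiplications. The key idea: if the exponent is even, square the half-power; if odd, multiply by the base once.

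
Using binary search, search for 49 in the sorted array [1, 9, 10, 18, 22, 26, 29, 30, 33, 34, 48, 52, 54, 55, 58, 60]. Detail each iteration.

Binary search for 49 in [1, 9, 10, 18, 22, 26, 29, 30, 33, 34, 48, 52, 54, 55, 58, 60]:

lo=0, hi=15, mid=7, arr[mid]=30 -> 30 < 49, search right half
lo=8, hi=15, mid=11, arr[mid]=52 -> 52 > 49, search left half
lo=8, hi=10, mid=9, arr[mid]=34 -> 34 < 49, search right half
lo=10, hi=10, mid=10, arr[mid]=48 -> 48 < 49, search right half
lo=11 > hi=10, target 49 not found

Binary search determines that 49 is not in the array after 4 comparisons. The search space was exhausted without finding the target.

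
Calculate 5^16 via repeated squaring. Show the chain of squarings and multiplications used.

Computing 5^16 by squaring (build up from 5^1; each line after the first costs one multiplication):

5^1 = 5
5^2 = (5^1)^2 = 5^2 = 25
5^4 = (5^2)^2 = 25^2 = 625
5^8 = (5^4)^2 = 625^2 = 390625
5^16 = (5^8)^2 = 390625^2 = 152587890625

Result: 152587890625
Multiplications needed: 4 (4 lines after 5^1)

5^16 = 152587890625. Using exponentiation by squaring, this requires 4 multiplications. The key idea: if the exponent is even, square the half-power; if odd, multiply by the base once.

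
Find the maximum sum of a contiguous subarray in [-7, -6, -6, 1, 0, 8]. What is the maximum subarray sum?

Using Kadane's algorithm on [-7, -6, -6, 1, 0, 8]:

Scanning through the array:
Position 1 (value -6): max_ending_here = -6, max_so_far = -6
Position 2 (value -6): max_ending_here = -6, max_so_far = -6
Position 3 (value 1): max_ending_here = 1, max_so_far = 1
Position 4 (value 0): max_ending_here = 1, max_so_far = 1
Position 5 (value 8): max_ending_here = 9, max_so_far = 9

Maximum subarray: [1, 0, 8]
Maximum sum: 9

The maximum subarray is [1, 0, 8] with sum 9. This subarray runs from index 3 to index 5.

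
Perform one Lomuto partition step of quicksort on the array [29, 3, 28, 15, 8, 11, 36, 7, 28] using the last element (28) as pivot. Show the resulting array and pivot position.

Lomuto partition with pivot = 28:

Initial array: [29, 3, 28, 15, 8, 11, 36, 7, 28]

arr[0]=29 > 28: no swap
arr[1]=3 <= 28: swap with position 0, array becomes [3, 29, 28, 15, 8, 11, 36, 7, 28]
arr[2]=28 <= 28: swap with position 1, array becomes [3, 28, 29, 15, 8, 11, 36, 7, 28]
arr[3]=15 <= 28: swap with position 2, array becomes [3, 28, 15, 29, 8, 11, 36, 7, 28]
arr[4]=8 <= 28: swap with position 3, array becomes [3, 28, 15, 8, 29, 11, 36, 7, 28]
arr[5]=11 <= 28: swap with position 4, array becomes [3, 28, 15, 8, 11, 29, 36, 7, 28]
arr[6]=36 > 28: no swap
arr[7]=7 <= 28: swap with position 5, array becomes [3, 28, 15, 8, 11, 7, 36, 29, 28]

Place pivot at position 6: [3, 28, 15, 8, 11, 7, 28, 29, 36]
Pivot position: 6

After partitioning with pivot 28, the array becomes [3, 28, 15, 8, 11, 7, 28, 29, 36]. The pivot is placed at index 6. All elements to the left of the pivot are <= 28, and all elements to the right are > 28.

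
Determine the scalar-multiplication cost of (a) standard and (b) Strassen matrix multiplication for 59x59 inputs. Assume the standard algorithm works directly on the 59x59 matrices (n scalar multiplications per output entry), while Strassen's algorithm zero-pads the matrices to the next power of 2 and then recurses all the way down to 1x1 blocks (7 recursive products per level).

Matrix multiplication for 59x59 matrices:

Strassen's algorithm requires power-of-2 dimensions. Pad 59x59 to 64x64 (next power of 2).

Standard algorithm: 59^3 = 205379 multiplications
Strassen's algorithm: 7^(log2(64)) = 7^6 = 117649 multiplications
Savings: 205379 - 117649 = 87730 multiplications

Standard: 205379 multiplications (59^3). Strassen: 117649 multiplications (7^6, after padding to 64x64). Strassen reduces 8 recursive multiplications to 7 at each level.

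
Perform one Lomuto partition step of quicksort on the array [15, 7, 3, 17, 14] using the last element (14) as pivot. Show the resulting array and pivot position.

Lomuto partition with pivot = 14:

Initial array: [15, 7, 3, 17, 14]

arr[0]=15 > 14: no swap
arr[1]=7 <= 14: swap with position 0, array becomes [7, 15, 3, 17, 14]
arr[2]=3 <= 14: swap with position 1, array becomes [7, 3, 15, 17, 14]
arr[3]=17 > 14: no swap

Place pivot at position 2: [7, 3, 14, 17, 15]
Pivot position: 2

After partitioning with pivot 14, the array becomes [7, 3, 14, 17, 15]. The pivot is placed at index 2. All elements to the left of the pivot are <= 14, and all elements to the right are > 14.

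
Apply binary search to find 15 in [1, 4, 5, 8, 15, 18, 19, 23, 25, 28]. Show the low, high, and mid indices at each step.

Binary search for 15 in [1, 4, 5, 8, 15, 18, 19, 23, 25, 28]:

lo=0, hi=9, mid=4, arr[mid]=15 -> Found target at index 4!

Binary search finds 15 at index 4 after 1 comparisons. The search repeatedly halves the search space by comparing with the middle element.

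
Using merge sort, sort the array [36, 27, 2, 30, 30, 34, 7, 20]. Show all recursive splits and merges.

Merge sort trace:

Split: [36, 27, 2, 30, 30, 34, 7, 20] -> [36, 27, 2, 30] and [30, 34, 7, 20]
  Split: [36, 27, 2, 30] -> [36, 27] and [2, 30]
    Split: [36, 27] -> [36] and [27]
    Merge: [36] + [27] -> [27, 36]
    Split: [2, 30] -> [2] and [30]
    Merge: [2] + [30] -> [2, 30]
  Merge: [27, 36] + [2, 30] -> [2, 27, 30, 36]
  Split: [30, 34, 7, 20] -> [30, 34] and [7, 20]
    Split: [30, 34] -> [30] and [34]
    Merge: [30] + [34] -> [30, 34]
    Split: [7, 20] -> [7] and [20]
    Merge: [7] + [20] -> [7, 20]
  Merge: [30, 34] + [7, 20] -> [7, 20, 30, 34]
Merge: [2, 27, 30, 36] + [7, 20, 30, 34] -> [2, 7, 20, 27, 30, 30, 34, 36]

Final sorted array: [2, 7, 20, 27, 30, 30, 34, 36]

The merge sort proceeds by recursively splitting the array and merging sorted halves.
After all merges, the sorted array is [2, 7, 20, 27, 30, 30, 34, 36].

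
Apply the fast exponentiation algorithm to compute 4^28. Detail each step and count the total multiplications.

Computing 4^28 by squaring (build up from 4^1; each line after the first costs one multiplication):

4^1 = 4
4^2 = (4^1)^2 = 4^2 = 16
4^3 = 4 * 4^2 = 4 * 16 = 64
4^6 = (4^3)^2 = 64^2 = 4096
4^7 = 4 * 4^6 = 4 * 4096 = 16384
4^14 = (4^7)^2 = 16384^2 = 268435456
4^28 = (4^14)^2 = 268435456^2 = 72057594037927936

Result: 72057594037927936
Multiplications needed: 6 (6 lines after 4^1)

4^28 = 72057594037927936. Using exponentiation by squaring, this requires 6 multiplications. The key idea: if the exponent is even, square the half-power; if odd, multiply by the base once.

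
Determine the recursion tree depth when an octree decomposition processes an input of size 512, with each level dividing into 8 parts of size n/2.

For divide and conquer with division factor 2:

Problem sizes at each level:
Level 0: 512
Level 1: 256
Level 2: 128
Level 3: 64
Level 4: 32
Level 5: 16
Level 6: 8
Level 7: 4
Level 8: 2
Level 9: 1

The root is level 0 and the size-1 base case is level 9 (the tree spans levels 0 through 9, i.e. 10 levels counting the root), so the depth is the number of divisions: log_2(512) = 9

The recursion tree depth is log_2(512) = 9. At each level, the problem size is divided by 2, so it takes 9 divisions to reduce to a base case of size 1. The algorithm makes 8 recursive calls at each level.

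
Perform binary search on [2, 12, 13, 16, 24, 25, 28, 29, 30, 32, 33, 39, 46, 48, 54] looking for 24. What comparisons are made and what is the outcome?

Binary search for 24 in [2, 12, 13, 16, 24, 25, 28, 29, 30, 32, 33, 39, 46, 48, 54]:

lo=0, hi=14, mid=7, arr[mid]=29 -> 29 > 24, search left half
lo=0, hi=6, mid=3, arr[mid]=16 -> 16 < 24, search right half
lo=4, hi=6, mid=5, arr[mid]=25 -> 25 > 24, search left half
lo=4, hi=4, mid=4, arr[mid]=24 -> Found target at index 4!

Binary search finds 24 at index 4 after 4 comparisons. The search repeatedly halves the search space by comparing with the middle element.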